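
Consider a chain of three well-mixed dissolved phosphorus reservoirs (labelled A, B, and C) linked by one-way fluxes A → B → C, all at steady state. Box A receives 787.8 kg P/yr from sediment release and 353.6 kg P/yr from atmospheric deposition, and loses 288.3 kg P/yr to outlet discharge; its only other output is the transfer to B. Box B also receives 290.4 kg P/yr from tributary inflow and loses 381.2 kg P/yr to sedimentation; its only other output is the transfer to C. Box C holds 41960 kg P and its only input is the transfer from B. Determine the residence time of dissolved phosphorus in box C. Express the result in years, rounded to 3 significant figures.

Box A: F(A→B) = (787.8 + 353.6) − 288.3 = 853.10 kg P/yr.
Box B: F(B→C) = (853.10 + 290.4) − 381.2 = 762.30 kg P/yr.
Box C throughput = its input = 762.30 kg P/yr; τ = 41960 / 762.30 = 55.04 yr.

55.0 yr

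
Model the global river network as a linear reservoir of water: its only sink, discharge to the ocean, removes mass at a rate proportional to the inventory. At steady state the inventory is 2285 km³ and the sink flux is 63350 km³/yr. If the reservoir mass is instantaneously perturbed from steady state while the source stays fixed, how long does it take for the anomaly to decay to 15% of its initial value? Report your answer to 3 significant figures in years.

0.0684 yr

For a linear reservoir the anomaly decays as exp(−t/τ) with τ = M/F = 2285/63350 = 0.03607 yr.
exp(−t/τ) = 0.15 ⇒ t = −τ ln(0.15) = 0.03607 × 1.897 = 0.06843 yr.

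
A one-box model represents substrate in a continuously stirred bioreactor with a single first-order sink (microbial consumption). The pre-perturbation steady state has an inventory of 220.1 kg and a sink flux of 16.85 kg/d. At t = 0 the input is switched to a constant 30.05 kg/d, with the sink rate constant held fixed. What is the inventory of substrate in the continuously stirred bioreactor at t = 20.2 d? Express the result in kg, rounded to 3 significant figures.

356 kg

τ = M₀/F₀ = 220.1/16.85 = 13.06 d; rate constant k = 1/τ.
New steady state M_∞ = F₁/k = F₁·τ = 30.05 × 13.06 = 392.52 kg.
M(t) = M_∞ + (M₀ − M_∞)·e^(−t/τ); t/τ = 20.2/13.06 = 1.546, so e^(−t/τ) = 0.2130.
M(t) = 392.52 − 172.4 × 0.2130 = 355.80 kg.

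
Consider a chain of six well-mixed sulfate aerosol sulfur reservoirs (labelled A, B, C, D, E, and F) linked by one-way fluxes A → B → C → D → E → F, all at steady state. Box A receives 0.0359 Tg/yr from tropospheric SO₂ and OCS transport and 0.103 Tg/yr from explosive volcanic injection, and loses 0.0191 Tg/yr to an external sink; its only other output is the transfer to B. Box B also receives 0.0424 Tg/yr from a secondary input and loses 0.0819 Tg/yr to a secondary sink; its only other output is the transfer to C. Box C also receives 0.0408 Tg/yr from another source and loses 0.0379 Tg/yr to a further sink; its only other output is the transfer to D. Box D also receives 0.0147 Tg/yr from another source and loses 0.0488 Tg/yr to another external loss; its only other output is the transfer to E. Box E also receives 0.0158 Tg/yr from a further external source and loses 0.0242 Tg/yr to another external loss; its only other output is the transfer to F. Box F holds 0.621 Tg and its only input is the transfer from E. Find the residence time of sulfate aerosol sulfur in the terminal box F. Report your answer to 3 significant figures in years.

15.3 yr

Box A: F(A→B) = (0.0359 + 0.103) − 0.0191 = 0.11980 Tg/yr.
Box B: F(B→C) = (0.11980 + 0.0424) − 0.0819 = 0.080300 Tg/yr.
Box C: F(C→D) = (0.080300 + 0.0408) − 0.0379 = 0.083200 Tg/yr.
Box D: F(D→E) = (0.083200 + 0.0147) − 0.0488 = 0.049100 Tg/yr.
Box E: F(E→F) = (0.049100 + 0.0158) − 0.0242 = 0.040700 Tg/yr.
Box F throughput = its input = 0.040700 Tg/yr; τ = 0.621 / 0.040700 = 15.26 yr.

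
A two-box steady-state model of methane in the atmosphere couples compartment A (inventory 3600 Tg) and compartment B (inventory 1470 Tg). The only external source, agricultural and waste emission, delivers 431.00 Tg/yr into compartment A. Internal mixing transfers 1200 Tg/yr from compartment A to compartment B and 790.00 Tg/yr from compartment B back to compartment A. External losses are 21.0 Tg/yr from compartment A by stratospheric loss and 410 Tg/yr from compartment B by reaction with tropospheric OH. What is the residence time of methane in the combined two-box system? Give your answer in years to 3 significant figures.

For the system as a whole, the A↔B exchange is internal and contributes nothing to the throughput; only the external sinks remove mass.
M_total = 3600 + 1470 = 5070.0 Tg.
ΣF_external_out = 21.0 + 410 = 431.00 Tg/yr.
τ = M_total / ΣF_ext = 5070.0 / 431.00 = 11.76 yr.

11.8 yr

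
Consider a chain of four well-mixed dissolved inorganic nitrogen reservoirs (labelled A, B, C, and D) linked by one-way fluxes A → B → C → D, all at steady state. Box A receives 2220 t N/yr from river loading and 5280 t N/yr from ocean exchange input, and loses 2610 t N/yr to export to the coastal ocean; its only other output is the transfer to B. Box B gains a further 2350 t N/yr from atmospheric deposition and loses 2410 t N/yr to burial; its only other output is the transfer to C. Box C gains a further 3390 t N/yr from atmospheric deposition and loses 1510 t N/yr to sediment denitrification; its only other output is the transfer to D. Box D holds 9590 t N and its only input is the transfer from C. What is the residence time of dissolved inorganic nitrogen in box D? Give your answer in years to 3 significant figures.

1.43 yr

Box A: F(A→B) = (2220 + 5280) − 2610 = 4890.0 t N/yr.
Box B: F(B→C) = (4890.0 + 2350) − 2410 = 4830.0 t N/yr.
Box C: F(C→D) = (4830.0 + 3390) − 1510 = 6710.0 t N/yr.
Box D throughput = its input = 6710.0 t N/yr; τ = 9590 / 6710.0 = 1.429 yr.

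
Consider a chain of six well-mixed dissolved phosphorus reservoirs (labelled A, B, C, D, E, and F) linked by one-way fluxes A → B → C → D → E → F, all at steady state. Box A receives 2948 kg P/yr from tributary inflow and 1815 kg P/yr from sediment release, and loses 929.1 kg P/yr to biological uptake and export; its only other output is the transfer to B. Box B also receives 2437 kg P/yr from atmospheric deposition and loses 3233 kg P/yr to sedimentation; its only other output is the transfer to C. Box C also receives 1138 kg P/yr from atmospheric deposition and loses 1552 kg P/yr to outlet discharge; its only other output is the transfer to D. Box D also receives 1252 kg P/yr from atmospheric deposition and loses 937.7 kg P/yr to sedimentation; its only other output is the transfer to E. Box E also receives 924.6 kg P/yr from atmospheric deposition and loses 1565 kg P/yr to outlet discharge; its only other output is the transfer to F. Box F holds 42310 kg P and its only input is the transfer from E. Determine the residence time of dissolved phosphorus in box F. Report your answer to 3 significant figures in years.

18.4 yr

Box A: F(A→B) = (2948 + 1815) − 929.1 = 3833.9 kg P/yr.
Box B: F(B→C) = (3833.9 + 2437) − 3233 = 3037.9 kg P/yr.
Box C: F(C→D) = (3037.9 + 1138) − 1552 = 2623.9 kg P/yr.
Box D: F(D→E) = (2623.9 + 1252) − 937.7 = 2938.2 kg P/yr.
Box E: F(E→F) = (2938.2 + 924.6) − 1565 = 2297.8 kg P/yr.
Box F throughput = its input = 2297.8 kg P/yr; τ = 42310 / 2297.8 = 18.41 yr.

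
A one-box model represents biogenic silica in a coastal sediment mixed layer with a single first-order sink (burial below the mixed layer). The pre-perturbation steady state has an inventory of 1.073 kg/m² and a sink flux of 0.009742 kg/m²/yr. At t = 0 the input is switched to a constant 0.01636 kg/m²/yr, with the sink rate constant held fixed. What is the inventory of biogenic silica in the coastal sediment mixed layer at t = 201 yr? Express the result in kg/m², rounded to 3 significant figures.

The sink rate constant is k = F₀/M₀ = 0.009742/1.073 = 0.009079 yr⁻¹.
Solving dM/dt = F₁ − kM with M(0) = M₀ gives M(t) = F₁/k + (M₀ − F₁/k)·e^(−kt).
F₁/k = 0.01636/0.009079 = 1.8019 kg/m²; kt = 0.009079 × 201 = 1.825, e^(−kt) = 0.1612.
M(201) = 1.8019 + (1.073 − 1.8019) × 0.1612 = 1.8019 − 0.1175 = 1.6844 kg/m².

1.68 kg/m²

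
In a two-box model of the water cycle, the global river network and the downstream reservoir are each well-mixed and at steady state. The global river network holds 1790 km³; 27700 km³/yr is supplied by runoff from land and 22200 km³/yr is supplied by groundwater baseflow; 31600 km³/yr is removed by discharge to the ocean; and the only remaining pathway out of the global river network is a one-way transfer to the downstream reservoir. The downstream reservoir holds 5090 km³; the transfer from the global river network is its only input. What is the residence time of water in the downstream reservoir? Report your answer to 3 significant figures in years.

0.278 yr

Balance the global river network: ΣF_in = 27700 + 22200 = 49900 km³/yr.
Transfer to the downstream reservoir = ΣF_in − (31600) = 18300 km³/yr.
At steady state the output of the downstream reservoir equals its input, 18300 km³/yr.
τ = M / F = 5090 / 18300 = 0.2781 yr.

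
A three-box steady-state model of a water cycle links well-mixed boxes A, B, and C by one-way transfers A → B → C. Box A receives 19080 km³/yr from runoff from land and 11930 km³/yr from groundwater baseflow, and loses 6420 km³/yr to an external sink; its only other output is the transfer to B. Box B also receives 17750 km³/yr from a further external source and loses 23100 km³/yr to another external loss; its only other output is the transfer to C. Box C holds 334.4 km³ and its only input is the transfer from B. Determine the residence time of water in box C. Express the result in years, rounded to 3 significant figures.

Box A: F(A→B) = (19080 + 11930) − 6420 = 24590 km³/yr.
Box B: F(B→C) = (24590 + 17750) − 23100 = 19240 km³/yr.
Box C throughput = its input = 19240 km³/yr; τ = 334.4 / 19240 = 0.01738 yr.

0.0174 yr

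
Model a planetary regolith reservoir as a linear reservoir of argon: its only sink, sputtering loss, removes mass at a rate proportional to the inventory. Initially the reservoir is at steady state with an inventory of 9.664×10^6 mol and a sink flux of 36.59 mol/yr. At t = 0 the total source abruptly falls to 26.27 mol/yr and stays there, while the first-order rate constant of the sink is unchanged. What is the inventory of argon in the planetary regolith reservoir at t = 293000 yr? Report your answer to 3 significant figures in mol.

The sink rate constant is k = F₀/M₀ = 36.59/9.664×10^6 = 3.786×10^-6 yr⁻¹.
Solving dM/dt = F₁ − kM with M(0) = M₀ gives M(t) = F₁/k + (M₀ − F₁/k)·e^(−kt).
F₁/k = 26.27/3.786×10^-6 = 6.9383×10^6 mol; kt = 3.786×10^-6 × 293000 = 1.109, e^(−kt) = 0.3298.
M(293000) = 6.9383×10^6 + (9.664×10^6 − 6.9383×10^6) × 0.3298 = 6.9383×10^6 + 898800 = 7.8372×10^6 mol.

7.84×10^6 mol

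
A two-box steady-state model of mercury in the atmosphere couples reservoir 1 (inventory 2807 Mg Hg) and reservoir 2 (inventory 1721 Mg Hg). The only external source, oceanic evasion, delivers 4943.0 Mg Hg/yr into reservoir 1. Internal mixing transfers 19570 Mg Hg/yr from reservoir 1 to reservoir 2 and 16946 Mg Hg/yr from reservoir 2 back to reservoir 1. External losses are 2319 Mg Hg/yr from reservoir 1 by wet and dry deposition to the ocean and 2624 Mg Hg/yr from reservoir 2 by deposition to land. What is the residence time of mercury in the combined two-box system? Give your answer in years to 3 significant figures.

0.916 yr

Treat the two boxes together as one reservoir: the mixing fluxes between them are internal recycling, so τ = ΣM / Σ(external losses).
M_total = 2807 + 1721 = 4528.0 Mg Hg.
ΣF_external_out = 2319 + 2624 = 4943.0 Mg Hg/yr.
τ = M_total / ΣF_ext = 4528.0 / 4943.0 = 0.9160 yr.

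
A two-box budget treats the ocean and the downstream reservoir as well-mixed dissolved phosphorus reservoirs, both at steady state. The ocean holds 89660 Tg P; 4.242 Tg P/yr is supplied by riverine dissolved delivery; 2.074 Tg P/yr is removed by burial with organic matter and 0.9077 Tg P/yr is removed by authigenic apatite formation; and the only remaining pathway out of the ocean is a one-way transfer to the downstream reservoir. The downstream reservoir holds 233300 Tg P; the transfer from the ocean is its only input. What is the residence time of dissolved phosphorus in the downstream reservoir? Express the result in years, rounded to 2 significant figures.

190000 yr

Balance the ocean: ΣF_in = 4.2420 Tg P/yr.
Transfer to the downstream reservoir = ΣF_in − (2.074 + 0.9077) = 1.2603 Tg P/yr.
At steady state the output of the downstream reservoir equals its input, 1.2603 Tg P/yr.
τ = M / F = 233300 / 1.2603 = 185100 yr.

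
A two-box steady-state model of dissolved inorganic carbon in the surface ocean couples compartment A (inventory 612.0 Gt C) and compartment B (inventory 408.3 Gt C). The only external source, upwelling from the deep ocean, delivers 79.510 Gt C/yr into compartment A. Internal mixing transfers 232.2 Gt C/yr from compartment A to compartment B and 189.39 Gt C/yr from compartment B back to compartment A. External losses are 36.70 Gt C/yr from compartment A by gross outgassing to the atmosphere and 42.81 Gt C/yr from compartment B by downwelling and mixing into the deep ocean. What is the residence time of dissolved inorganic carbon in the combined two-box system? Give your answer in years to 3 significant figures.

Residence time in the combined system uses the total inventory and the total *external* removal — internal exchanges between the two boxes cancel.
M_total = 612.0 + 408.3 = 1020.3 Gt C.
ΣF_external_out = 36.70 + 42.81 = 79.510 Gt C/yr.
τ = M_total / ΣF_ext = 1020.3 / 79.510 = 12.83 yr.

12.8 yr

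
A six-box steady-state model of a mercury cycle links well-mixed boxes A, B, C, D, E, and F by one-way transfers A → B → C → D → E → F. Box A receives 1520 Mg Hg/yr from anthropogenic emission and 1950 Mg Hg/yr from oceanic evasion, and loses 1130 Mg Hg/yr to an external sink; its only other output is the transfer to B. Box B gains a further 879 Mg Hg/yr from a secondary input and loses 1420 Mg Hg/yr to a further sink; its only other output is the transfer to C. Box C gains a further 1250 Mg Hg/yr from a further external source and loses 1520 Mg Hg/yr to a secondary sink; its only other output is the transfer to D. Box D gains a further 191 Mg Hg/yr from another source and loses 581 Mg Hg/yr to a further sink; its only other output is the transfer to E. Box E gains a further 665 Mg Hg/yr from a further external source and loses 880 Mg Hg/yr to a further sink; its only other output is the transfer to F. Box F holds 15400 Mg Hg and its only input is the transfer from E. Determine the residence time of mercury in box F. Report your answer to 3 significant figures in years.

16.7 yr

Box A: F(A→B) = (1520 + 1950) − 1130 = 2340.0 Mg Hg/yr.
Box B: F(B→C) = (2340.0 + 879) − 1420 = 1799.0 Mg Hg/yr.
Box C: F(C→D) = (1799.0 + 1250) − 1520 = 1529.0 Mg Hg/yr.
Box D: F(D→E) = (1529.0 + 191) − 581 = 1139.0 Mg Hg/yr.
Box E: F(E→F) = (1139.0 + 665) − 880 = 924.00 Mg Hg/yr.
Box F throughput = its input = 924.00 Mg Hg/yr; τ = 15400 / 924.00 = 16.67 yr.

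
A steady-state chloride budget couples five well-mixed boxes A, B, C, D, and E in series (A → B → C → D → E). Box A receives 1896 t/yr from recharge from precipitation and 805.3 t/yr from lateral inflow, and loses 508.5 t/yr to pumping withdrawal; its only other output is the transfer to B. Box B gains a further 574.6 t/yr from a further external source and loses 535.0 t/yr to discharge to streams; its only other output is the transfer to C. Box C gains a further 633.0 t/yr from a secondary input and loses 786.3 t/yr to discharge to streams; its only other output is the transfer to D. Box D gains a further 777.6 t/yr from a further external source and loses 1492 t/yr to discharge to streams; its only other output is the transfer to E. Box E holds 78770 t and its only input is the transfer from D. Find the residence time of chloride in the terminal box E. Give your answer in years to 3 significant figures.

Box A: F(A→B) = (1896 + 805.3) − 508.5 = 2192.8 t/yr.
Box B: F(B→C) = (2192.8 + 574.6) − 535.0 = 2232.4 t/yr.
Box C: F(C→D) = (2232.4 + 633.0) − 786.3 = 2079.1 t/yr.
Box D: F(D→E) = (2079.1 + 777.6) − 1492 = 1364.7 t/yr.
Box E throughput = its input = 1364.7 t/yr; τ = 78770 / 1364.7 = 57.72 yr.

57.7 yr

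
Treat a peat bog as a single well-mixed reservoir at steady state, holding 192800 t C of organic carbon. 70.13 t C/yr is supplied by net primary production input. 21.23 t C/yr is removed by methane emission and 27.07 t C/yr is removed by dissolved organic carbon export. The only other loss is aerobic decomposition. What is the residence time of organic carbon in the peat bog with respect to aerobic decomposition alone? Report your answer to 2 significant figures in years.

At steady state ΣF_in = ΣF_out.
ΣF_in = 70.130 t C/yr.
Aerobic decomposition flux = ΣF_in − (21.23 + 27.07) = 70.130 − 48.30 = 21.83 t C/yr.
τ = M / F = 192800 / 21.83 = 8832 yr.

8800 yr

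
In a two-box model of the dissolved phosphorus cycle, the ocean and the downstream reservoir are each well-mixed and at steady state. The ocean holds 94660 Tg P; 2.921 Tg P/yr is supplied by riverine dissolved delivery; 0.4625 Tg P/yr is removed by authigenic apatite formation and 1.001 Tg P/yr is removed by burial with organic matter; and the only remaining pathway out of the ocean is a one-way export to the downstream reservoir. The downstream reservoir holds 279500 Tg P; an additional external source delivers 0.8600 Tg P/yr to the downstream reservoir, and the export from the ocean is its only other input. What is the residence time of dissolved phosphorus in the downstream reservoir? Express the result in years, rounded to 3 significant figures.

Balance the ocean: ΣF_in = 2.9210 Tg P/yr.
Export to the downstream reservoir = ΣF_in − (0.4625 + 1.001) = 1.4575 Tg P/yr.
Total input to the downstream reservoir = 1.4575 + 0.8600 = 2.3175 Tg P/yr; at steady state this equals its total output.
τ = M / F = 279500 / 2.3175 = 120600 yr.

121000 yr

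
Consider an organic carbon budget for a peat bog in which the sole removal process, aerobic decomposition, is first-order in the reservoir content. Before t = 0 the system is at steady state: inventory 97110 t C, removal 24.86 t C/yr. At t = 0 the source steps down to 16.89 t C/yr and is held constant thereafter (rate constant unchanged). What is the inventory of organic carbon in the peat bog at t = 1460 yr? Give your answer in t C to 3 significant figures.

87400 t C

τ = M₀/F₀ = 97110/24.86 = 3906 yr; rate constant k = 1/τ.
New steady state M_∞ = F₁/k = F₁·τ = 16.89 × 3906 = 65977 t C.
M(t) = M_∞ + (M₀ − M_∞)·e^(−t/τ); t/τ = 1460/3906 = 0.3738, so e^(−t/τ) = 0.6881.
M(t) = 65977 + 31130 × 0.6881 = 87401 t C.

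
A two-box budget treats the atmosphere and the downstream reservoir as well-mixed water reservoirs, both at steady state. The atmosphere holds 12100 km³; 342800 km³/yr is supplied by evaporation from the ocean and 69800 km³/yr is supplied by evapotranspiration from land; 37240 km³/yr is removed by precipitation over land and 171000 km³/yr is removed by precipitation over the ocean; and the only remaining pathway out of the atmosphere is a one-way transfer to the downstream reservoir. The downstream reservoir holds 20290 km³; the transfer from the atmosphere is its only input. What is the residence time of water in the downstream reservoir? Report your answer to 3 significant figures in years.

Balance the atmosphere: ΣF_in = 342800 + 69800 = 412600 km³/yr.
Transfer to the downstream reservoir = ΣF_in − (37240 + 171000) = 204360 km³/yr.
At steady state the output of the downstream reservoir equals its input, 204360 km³/yr.
τ = M / F = 20290 / 204360 = 0.09929 yr.

0.0993 yr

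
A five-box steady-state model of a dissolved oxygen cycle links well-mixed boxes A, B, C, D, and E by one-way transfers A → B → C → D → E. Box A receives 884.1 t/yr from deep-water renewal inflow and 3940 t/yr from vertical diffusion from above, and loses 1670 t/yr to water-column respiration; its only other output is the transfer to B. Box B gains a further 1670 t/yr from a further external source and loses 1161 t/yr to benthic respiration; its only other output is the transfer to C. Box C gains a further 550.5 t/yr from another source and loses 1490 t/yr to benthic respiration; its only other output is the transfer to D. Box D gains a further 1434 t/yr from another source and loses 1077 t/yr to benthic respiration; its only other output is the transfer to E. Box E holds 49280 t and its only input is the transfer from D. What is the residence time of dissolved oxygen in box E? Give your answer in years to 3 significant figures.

Box A: F(A→B) = (884.1 + 3940) − 1670 = 3154.1 t/yr.
Box B: F(B→C) = (3154.1 + 1670) − 1161 = 3663.1 t/yr.
Box C: F(C→D) = (3663.1 + 550.5) − 1490 = 2723.6 t/yr.
Box D: F(D→E) = (2723.6 + 1434) − 1077 = 3080.6 t/yr.
Box E throughput = its input = 3080.6 t/yr; τ = 49280 / 3080.6 = 16.00 yr.

16.0 yr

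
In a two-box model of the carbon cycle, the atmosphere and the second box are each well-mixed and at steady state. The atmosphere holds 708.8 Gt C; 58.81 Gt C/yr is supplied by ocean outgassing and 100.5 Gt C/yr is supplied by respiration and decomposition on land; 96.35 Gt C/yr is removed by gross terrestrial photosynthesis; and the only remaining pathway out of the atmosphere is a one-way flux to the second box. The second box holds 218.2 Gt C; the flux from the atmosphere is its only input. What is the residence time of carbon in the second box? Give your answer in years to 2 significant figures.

Balance the atmosphere: ΣF_in = 58.81 + 100.5 = 159.31 Gt C/yr.
Flux to the second box = ΣF_in − (96.35) = 62.960 Gt C/yr.
At steady state the output of the second box equals its input, 62.960 Gt C/yr.
τ = M / F = 218.2 / 62.960 = 3.466 yr.

3.5 yr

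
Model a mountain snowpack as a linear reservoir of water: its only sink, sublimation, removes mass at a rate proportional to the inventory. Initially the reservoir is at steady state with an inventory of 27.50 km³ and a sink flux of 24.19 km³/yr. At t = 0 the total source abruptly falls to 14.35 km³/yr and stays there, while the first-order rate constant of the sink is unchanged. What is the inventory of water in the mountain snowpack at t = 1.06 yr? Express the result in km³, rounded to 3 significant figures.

20.7 km³

Residence time τ = M₀/F₀ = 1.137 yr. The eventual steady state is M_∞ = M₀·(F₁/F₀) = 27.50 × 14.35/24.19 = 16.314 km³.
The anomaly ΔM(t) = M(t) − M_∞ decays as ΔM₀·e^(−t/τ) with ΔM₀ = 27.50 − 16.314 = 11.19 km³.
At t = 1.06 yr, e^(−t/τ) = e^(−0.9324) = 0.3936, so ΔM = 4.403 km³ and M = 16.314 + 4.403 = 20.717 km³.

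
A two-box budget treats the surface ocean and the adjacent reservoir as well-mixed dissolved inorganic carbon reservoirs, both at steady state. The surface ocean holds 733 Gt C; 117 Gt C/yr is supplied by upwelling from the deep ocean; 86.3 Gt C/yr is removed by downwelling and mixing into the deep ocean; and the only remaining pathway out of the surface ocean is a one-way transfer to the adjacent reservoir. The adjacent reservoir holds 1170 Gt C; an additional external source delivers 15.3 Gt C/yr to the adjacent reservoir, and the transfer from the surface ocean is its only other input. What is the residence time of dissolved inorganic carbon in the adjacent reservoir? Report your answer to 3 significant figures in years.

Balance the surface ocean: ΣF_in = 117.00 Gt C/yr.
Transfer to the adjacent reservoir = ΣF_in − (86.3) = 30.700 Gt C/yr.
Total input to the adjacent reservoir = 30.700 + 15.3 = 46.000 Gt C/yr; at steady state this equals its total output.
τ = M / F = 1170 / 46.000 = 25.43 yr.

25.4 yr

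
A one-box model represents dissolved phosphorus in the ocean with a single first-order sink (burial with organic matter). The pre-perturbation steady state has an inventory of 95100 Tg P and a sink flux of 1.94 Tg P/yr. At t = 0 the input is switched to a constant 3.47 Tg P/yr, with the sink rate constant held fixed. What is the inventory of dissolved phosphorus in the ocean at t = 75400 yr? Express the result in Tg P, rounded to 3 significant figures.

Residence time τ = M₀/F₀ = 49020 yr. The eventual steady state is M_∞ = M₀·(F₁/F₀) = 95100 × 3.47/1.94 = 170100 Tg P.
The anomaly ΔM(t) = M(t) − M_∞ decays as ΔM₀·e^(−t/τ) with ΔM₀ = 95100 − 170100 = −75000 Tg P.
At t = 75400 yr, e^(−t/τ) = e^(−1.538) = 0.2148, so ΔM = −16110 Tg P and M = 170100 − 16110 = 153990 Tg P.

154000 Tg P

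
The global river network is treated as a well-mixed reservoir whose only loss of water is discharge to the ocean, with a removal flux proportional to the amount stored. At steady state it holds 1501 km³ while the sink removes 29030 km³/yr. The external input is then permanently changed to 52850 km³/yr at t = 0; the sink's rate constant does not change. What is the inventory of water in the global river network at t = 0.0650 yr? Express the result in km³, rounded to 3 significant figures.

2380 km³

The sink rate constant is k = F₀/M₀ = 29030/1501 = 19.34 yr⁻¹.
Solving dM/dt = F₁ − kM with M(0) = M₀ gives M(t) = F₁/k + (M₀ − F₁/k)·e^(−kt).
F₁/k = 52850/19.34 = 2732.6 km³; kt = 19.34 × 0.0650 = 1.257, e^(−kt) = 0.2845.
M(0.0650) = 2732.6 + (1501 − 2732.6) × 0.2845 = 2732.6 − 350.4 = 2382.3 km³.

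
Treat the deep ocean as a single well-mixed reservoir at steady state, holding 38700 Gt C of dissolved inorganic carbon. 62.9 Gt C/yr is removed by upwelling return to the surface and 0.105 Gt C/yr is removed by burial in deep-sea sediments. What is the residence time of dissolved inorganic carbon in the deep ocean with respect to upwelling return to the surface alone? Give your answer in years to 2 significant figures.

620 yr

Residence time with respect to a single sink: τ = M / F_sink.
τ = 38700 / 62.9 = 615.3 yr.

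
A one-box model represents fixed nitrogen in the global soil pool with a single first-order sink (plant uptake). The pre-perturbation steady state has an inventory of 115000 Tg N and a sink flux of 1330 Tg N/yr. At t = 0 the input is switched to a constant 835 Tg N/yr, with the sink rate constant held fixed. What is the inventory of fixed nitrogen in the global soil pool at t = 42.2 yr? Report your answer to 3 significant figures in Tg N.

98500 Tg N

Residence time τ = M₀/F₀ = 86.47 yr. The eventual steady state is M_∞ = M₀·(F₁/F₀) = 115000 × 835/1330 = 72199 Tg N.
The anomaly ΔM(t) = M(t) − M_∞ decays as ΔM₀·e^(−t/τ) with ΔM₀ = 115000 − 72199 = 42800 Tg N.
At t = 42.2 yr, e^(−t/τ) = e^(−0.4881) = 0.6138, so ΔM = 26270 Tg N and M = 72199 + 26270 = 98471 Tg N.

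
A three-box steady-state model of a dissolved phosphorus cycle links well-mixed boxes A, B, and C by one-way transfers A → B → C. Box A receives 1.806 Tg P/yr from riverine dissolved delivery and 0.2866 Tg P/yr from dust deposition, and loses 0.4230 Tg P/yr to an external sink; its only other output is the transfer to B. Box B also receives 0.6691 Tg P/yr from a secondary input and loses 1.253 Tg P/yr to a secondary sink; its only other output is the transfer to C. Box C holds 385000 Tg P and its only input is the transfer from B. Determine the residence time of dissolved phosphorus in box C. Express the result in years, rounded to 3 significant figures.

355000 yr

Box A: F(A→B) = (1.806 + 0.2866) − 0.4230 = 1.6696 Tg P/yr.
Box B: F(B→C) = (1.6696 + 0.6691) − 1.253 = 1.0857 Tg P/yr.
Box C throughput = its input = 1.0857 Tg P/yr; τ = 385000 / 1.0857 = 354600 yr.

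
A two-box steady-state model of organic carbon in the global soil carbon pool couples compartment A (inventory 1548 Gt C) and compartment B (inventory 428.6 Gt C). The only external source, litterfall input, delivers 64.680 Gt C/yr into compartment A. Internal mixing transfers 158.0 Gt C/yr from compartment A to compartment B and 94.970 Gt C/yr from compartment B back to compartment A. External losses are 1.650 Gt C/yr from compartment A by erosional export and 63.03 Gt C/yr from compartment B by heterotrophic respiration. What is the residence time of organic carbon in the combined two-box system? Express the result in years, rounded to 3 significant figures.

30.6 yr

Treat the two boxes together as one reservoir: the mixing fluxes between them are internal recycling, so τ = ΣM / Σ(external losses).
M_total = 1548 + 428.6 = 1976.6 Gt C.
ΣF_external_out = 1.650 + 63.03 = 64.680 Gt C/yr.
τ = M_total / ΣF_ext = 1976.6 / 64.680 = 30.56 yr.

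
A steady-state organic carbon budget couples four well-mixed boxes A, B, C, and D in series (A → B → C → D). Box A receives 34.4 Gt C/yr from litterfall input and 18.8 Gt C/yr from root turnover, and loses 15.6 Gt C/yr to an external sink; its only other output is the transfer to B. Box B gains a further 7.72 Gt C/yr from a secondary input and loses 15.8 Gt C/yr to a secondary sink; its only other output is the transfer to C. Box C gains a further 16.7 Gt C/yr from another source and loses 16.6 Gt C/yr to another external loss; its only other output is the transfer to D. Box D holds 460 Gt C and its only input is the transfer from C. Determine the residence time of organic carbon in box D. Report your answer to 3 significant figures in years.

15.5 yr

Box A: F(A→B) = (34.4 + 18.8) − 15.6 = 37.600 Gt C/yr.
Box B: F(B→C) = (37.600 + 7.72) − 15.8 = 29.520 Gt C/yr.
Box C: F(C→D) = (29.520 + 16.7) − 16.6 = 29.620 Gt C/yr.
Box D throughput = its input = 29.620 Gt C/yr; τ = 460 / 29.620 = 15.53 yr.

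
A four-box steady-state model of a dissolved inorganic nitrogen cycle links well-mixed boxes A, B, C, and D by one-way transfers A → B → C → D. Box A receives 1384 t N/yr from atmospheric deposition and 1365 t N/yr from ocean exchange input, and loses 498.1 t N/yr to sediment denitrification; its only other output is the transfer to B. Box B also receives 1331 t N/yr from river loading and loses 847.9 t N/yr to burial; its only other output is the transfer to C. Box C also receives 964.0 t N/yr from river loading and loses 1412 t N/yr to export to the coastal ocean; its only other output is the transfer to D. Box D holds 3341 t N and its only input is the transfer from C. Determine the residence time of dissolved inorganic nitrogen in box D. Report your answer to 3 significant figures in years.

Box A: F(A→B) = (1384 + 1365) − 498.1 = 2250.9 t N/yr.
Box B: F(B→C) = (2250.9 + 1331) − 847.9 = 2734.0 t N/yr.
Box C: F(C→D) = (2734.0 + 964.0) − 1412 = 2286.0 t N/yr.
Box D throughput = its input = 2286.0 t N/yr; τ = 3341 / 2286.0 = 1.462 yr.

1.46 yr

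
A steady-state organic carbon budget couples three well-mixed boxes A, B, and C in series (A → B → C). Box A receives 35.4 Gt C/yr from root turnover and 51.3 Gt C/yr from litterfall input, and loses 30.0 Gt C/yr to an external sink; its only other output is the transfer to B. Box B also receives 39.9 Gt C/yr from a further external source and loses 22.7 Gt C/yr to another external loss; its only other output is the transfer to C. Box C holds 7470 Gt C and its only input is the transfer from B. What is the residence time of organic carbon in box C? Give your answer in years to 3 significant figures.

101 yr

Box A: F(A→B) = (35.4 + 51.3) − 30.0 = 56.700 Gt C/yr.
Box B: F(B→C) = (56.700 + 39.9) − 22.7 = 73.900 Gt C/yr.
Box C throughput = its input = 73.900 Gt C/yr; τ = 7470 / 73.900 = 101.1 yr.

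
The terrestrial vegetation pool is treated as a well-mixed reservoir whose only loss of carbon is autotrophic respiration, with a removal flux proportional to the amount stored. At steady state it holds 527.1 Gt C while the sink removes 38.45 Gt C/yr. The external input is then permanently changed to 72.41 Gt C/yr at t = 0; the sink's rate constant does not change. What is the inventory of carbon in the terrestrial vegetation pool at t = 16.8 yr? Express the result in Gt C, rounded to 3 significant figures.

The sink rate constant is k = F₀/M₀ = 38.45/527.1 = 0.07295 yr⁻¹.
Solving dM/dt = F₁ − kM with M(0) = M₀ gives M(t) = F₁/k + (M₀ − F₁/k)·e^(−kt).
F₁/k = 72.41/0.07295 = 992.65 Gt C; kt = 0.07295 × 16.8 = 1.225, e^(−kt) = 0.2936.
M(16.8) = 992.65 + (527.1 − 992.65) × 0.2936 = 992.65 − 136.7 = 855.96 Gt C.

856 Gt C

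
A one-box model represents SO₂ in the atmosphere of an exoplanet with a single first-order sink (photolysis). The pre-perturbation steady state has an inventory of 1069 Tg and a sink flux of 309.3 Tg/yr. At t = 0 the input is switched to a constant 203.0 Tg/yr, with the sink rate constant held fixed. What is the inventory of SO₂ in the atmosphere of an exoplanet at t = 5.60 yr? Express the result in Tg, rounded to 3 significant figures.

774 Tg

τ = M₀/F₀ = 1069/309.3 = 3.456 yr; rate constant k = 1/τ.
New steady state M_∞ = F₁/k = F₁·τ = 203.0 × 3.456 = 701.61 Tg.
M(t) = M_∞ + (M₀ − M_∞)·e^(−t/τ); t/τ = 5.60/3.456 = 1.620, so e^(−t/τ) = 0.1978.
M(t) = 701.61 + 367.4 × 0.1978 = 774.29 Tg.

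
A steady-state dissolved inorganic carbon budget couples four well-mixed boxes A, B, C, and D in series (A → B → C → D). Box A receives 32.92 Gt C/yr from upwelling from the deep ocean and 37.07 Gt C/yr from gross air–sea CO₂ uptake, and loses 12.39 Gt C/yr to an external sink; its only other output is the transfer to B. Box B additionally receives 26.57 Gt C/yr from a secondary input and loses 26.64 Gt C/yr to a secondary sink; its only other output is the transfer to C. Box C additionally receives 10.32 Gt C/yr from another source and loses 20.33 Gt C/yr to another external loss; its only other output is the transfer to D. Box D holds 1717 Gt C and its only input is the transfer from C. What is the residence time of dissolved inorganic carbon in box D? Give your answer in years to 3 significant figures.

Box A: F(A→B) = (32.92 + 37.07) − 12.39 = 57.600 Gt C/yr.
Box B: F(B→C) = (57.600 + 26.57) − 26.64 = 57.530 Gt C/yr.
Box C: F(C→D) = (57.530 + 10.32) − 20.33 = 47.520 Gt C/yr.
Box D throughput = its input = 47.520 Gt C/yr; τ = 1717 / 47.520 = 36.13 yr.

36.1 yr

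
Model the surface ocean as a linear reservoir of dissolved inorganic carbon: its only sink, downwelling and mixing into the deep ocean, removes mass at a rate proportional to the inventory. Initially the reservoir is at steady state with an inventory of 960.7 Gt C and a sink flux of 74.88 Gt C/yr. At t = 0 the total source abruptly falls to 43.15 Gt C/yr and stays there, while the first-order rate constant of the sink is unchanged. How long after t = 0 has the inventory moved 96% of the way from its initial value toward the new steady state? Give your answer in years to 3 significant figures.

τ = M₀/F₀ = 960.7/74.88 = 12.83 yr.
The remaining gap fraction is e^(−t/τ); 96% covered ⇒ e^(−t/τ) = 0.0400.
t = −τ ln(0.0400) = 12.83 × 3.219 = 41.30 yr.

41.3 yr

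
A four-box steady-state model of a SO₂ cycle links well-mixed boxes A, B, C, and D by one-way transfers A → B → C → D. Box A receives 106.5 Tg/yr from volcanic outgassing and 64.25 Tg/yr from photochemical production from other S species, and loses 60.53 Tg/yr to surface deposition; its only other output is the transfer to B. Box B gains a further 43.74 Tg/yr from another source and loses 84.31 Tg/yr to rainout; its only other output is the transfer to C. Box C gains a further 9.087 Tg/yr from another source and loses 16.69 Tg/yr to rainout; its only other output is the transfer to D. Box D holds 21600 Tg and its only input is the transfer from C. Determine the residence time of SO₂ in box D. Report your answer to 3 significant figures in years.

348 yr

Box A: F(A→B) = (106.5 + 64.25) − 60.53 = 110.22 Tg/yr.
Box B: F(B→C) = (110.22 + 43.74) − 84.31 = 69.650 Tg/yr.
Box C: F(C→D) = (69.650 + 9.087) − 16.69 = 62.047 Tg/yr.
Box D throughput = its input = 62.047 Tg/yr; τ = 21600 / 62.047 = 348.1 yr.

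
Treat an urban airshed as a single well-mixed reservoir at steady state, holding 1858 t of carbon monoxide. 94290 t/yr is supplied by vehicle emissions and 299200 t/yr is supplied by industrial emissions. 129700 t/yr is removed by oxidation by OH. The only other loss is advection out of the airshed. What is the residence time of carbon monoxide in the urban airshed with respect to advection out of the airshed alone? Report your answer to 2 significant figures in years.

0.0070 yr

At steady state ΣF_in = ΣF_out.
ΣF_in = 94290 + 299200 = 393490 t/yr.
Advection out of the airshed flux = ΣF_in − (129700) = 393490 − 129700 = 263800 t/yr.
τ = M / F = 1858 / 263800 = 0.007043 yr.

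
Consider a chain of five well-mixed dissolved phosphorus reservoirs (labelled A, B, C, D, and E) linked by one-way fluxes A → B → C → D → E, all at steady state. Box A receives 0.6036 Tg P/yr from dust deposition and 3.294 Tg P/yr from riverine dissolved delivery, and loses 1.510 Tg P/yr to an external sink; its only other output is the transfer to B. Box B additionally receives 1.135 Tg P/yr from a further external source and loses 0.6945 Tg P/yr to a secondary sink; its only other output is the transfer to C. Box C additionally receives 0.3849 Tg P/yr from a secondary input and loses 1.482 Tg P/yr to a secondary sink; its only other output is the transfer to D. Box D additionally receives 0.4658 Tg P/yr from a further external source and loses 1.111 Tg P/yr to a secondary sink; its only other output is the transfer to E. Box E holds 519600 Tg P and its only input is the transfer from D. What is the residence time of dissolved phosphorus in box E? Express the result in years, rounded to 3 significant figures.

479000 yr

Box A: F(A→B) = (0.6036 + 3.294) − 1.510 = 2.3876 Tg P/yr.
Box B: F(B→C) = (2.3876 + 1.135) − 0.6945 = 2.8281 Tg P/yr.
Box C: F(C→D) = (2.8281 + 0.3849) − 1.482 = 1.7310 Tg P/yr.
Box D: F(D→E) = (1.7310 + 0.4658) − 1.111 = 1.0858 Tg P/yr.
Box E throughput = its input = 1.0858 Tg P/yr; τ = 519600 / 1.0858 = 478500 yr.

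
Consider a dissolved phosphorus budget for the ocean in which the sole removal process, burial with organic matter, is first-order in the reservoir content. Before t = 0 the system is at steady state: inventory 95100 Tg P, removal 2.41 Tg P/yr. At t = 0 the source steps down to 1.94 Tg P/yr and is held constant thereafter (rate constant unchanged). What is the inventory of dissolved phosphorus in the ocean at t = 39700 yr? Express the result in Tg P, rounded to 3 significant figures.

83300 Tg P

Residence time τ = M₀/F₀ = 39460 yr. The eventual steady state is M_∞ = M₀·(F₁/F₀) = 95100 × 1.94/2.41 = 76554 Tg P.
The anomaly ΔM(t) = M(t) − M_∞ decays as ΔM₀·e^(−t/τ) with ΔM₀ = 95100 − 76554 = 18550 Tg P.
At t = 39700 yr, e^(−t/τ) = e^(−1.006) = 0.3657, so ΔM = 6782 Tg P and M = 76554 + 6782 = 83335 Tg P.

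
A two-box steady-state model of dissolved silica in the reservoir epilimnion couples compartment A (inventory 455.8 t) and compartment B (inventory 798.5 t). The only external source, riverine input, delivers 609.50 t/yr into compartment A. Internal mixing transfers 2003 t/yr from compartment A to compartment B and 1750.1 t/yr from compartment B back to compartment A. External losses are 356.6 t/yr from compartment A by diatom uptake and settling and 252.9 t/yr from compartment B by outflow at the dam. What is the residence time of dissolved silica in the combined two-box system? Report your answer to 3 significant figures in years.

For the system as a whole, the A↔B exchange is internal and contributes nothing to the throughput; only the external sinks remove mass.
M_total = 455.8 + 798.5 = 1254.3 t.
ΣF_external_out = 356.6 + 252.9 = 609.50 t/yr.
τ = M_total / ΣF_ext = 1254.3 / 609.50 = 2.058 yr.

2.06 yr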